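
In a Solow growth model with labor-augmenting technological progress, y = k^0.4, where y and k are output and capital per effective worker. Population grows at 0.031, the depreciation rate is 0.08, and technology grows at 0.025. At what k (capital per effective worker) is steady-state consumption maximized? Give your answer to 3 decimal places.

k_gold ≈ 6.038

n + g + δ = 0.031 + 0.025 + 0.08 = 0.136.
At the golden rule the marginal product of capital equals n+g+δ: 0.4·k^(0.4−1) = 0.136. Solving, k_gold = (0.4/0.136)^(1/0.6) ≈ 6.0377.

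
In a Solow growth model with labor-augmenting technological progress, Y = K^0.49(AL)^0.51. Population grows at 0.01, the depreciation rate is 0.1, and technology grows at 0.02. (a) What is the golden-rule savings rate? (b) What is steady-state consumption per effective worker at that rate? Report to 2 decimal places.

(a) s_gold = 0.49; (b) c_gold ≈ 1.82

n + g + δ = 0.01 + 0.02 + 0.1 = 0.13.
For Cobb-Douglas, s_gold equals capital's share: s_gold = 0.49.
Golden rule sets MPK = n+g+δ: 0.49·k^(0.49−1) = 0.13, so k_gold = (0.49/0.13)^(1/0.51) ≈ 13.4868.
y_gold = 13.4868^0.49 ≈ 3.5781; c_gold = (1−0.49)·y_gold ≈ 1.8248.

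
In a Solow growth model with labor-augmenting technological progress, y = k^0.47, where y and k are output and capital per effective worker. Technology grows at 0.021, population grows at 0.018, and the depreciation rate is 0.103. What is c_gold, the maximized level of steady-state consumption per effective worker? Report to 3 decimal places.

n + g + δ = 0.018 + 0.021 + 0.103 = 0.142.
Golden rule sets MPK = n+g+δ: 0.47·k^(0.47−1) = 0.142, so k_gold = (0.47/0.142)^(1/0.53) ≈ 9.5669.
y_gold = 9.5669^0.47 ≈ 2.8904.
c_gold = y_gold − (n+g+δ)·k_gold = 2.8904 − 0.142·9.5669 ≈ 1.5319.

c_gold ≈ 1.532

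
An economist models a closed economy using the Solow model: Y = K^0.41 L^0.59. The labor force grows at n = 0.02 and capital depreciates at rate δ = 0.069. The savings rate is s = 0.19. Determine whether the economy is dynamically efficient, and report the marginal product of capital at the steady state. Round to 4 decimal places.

The effective depreciation rate is n + δ = 0.02 + 0.069 = 0.089.
Steady-state k*: s·k^0.41 = 0.089·k gives k* = (0.19/0.089)^(1/0.59) ≈ 3.6161.
MPK = 0.41·3.6161^(-0.59) ≈ 0.1921.
MPK > n+δ = 0.089, so the economy is dynamically efficient (under-saving).

dynamically efficient; MPK ≈ 0.1921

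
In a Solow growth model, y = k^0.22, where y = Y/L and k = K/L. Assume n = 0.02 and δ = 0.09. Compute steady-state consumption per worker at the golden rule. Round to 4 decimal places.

c_gold ≈ 0.9484

Capital per worker breaks even when investment replaces (n + δ)·k; here n + δ = 0.11.
Golden rule sets MPK = n+δ: 0.22·k^(0.22−1) = 0.11, so k_gold = (0.22/0.11)^(1/0.78) ≈ 2.4318.
y_gold = 2.4318^0.22 ≈ 1.2159.
c_gold = y_gold − (n+δ)·k_gold = 1.2159 − 0.11·2.4318 ≈ 0.9484.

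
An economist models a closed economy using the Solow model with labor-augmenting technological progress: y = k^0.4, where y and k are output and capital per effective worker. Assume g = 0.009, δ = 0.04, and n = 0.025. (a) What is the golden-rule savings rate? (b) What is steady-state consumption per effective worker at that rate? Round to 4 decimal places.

(a) s_gold = 0.4000; (b) c_gold ≈ 1.8480

n + g + δ = 0.025 + 0.009 + 0.04 = 0.074.
For Cobb-Douglas, s_gold equals capital's share: s_gold = 0.4.
At the golden rule the marginal product of capital equals n+g+δ: 0.4·k^(0.4−1) = 0.074. Solving, k_gold = (0.4/0.074)^(1/0.6) ≈ 16.6487.
y_gold = 16.6487^0.4 ≈ 3.0800; c_gold = (1−0.4)·y_gold ≈ 1.8480.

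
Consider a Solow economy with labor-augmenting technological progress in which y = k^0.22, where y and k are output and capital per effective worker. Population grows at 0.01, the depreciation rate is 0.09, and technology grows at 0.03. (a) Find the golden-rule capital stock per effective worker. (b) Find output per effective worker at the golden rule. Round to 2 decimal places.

(a) k_gold ≈ 1.96; (b) y_gold ≈ 1.16

Capital per effective worker breaks even when investment replaces (n + g + δ)·k; here n + g + δ = 0.13.
At the golden rule the marginal product of capital equals n+g+δ: 0.22·k^(0.22−1) = 0.13. Solving, k_gold = (0.22/0.13)^(1/0.78) ≈ 1.9630.
y_gold = 1.9630^0.22 ≈ 1.1600.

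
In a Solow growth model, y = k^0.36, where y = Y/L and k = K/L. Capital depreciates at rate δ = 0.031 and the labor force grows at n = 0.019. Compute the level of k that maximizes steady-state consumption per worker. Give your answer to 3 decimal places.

n + δ = 0.019 + 0.031 = 0.05.
Setting f'(k) = n+δ gives 0.36·k^(0.36−1) = 0.05, hence k_gold = (0.36/0.05)^(1/0.64) ≈ 21.8566.

k_gold ≈ 21.857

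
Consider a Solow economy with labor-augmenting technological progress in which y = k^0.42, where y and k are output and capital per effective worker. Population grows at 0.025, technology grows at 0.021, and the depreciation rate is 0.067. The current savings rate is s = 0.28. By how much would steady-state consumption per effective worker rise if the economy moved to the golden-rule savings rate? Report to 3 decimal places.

Break-even investment rate: n + g + δ = 0.025 + 0.021 + 0.067 = 0.113.
Current steady state (s = 0.28): k* = (0.28/0.113)^(1/0.58) ≈ 4.7802, y* = 4.7802^0.42 ≈ 1.9292, c* = (1−0.28)·1.9292 ≈ 1.3890.
Golden rule sets MPK = n+g+δ: 0.42·k^(0.42−1) = 0.113, so k_gold = (0.42/0.113)^(1/0.58) ≈ 9.6173.
y_gold = 9.6173^0.42 ≈ 2.5875, c_gold = y_gold − 0.113·k_gold ≈ 1.5008.
Gain: Δc = 1.5008 − 1.3890 ≈ 0.1118.

Δc ≈ 0.112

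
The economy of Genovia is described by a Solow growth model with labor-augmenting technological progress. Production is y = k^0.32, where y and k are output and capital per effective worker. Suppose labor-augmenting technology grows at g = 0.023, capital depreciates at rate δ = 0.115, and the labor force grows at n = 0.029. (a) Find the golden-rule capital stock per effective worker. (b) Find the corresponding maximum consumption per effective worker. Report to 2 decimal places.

(a) k_gold ≈ 2.60; (b) c_gold ≈ 0.92

n + g + δ = 0.029 + 0.023 + 0.115 = 0.167.
Setting f'(k) = n+g+δ gives 0.32·k^(0.32−1) = 0.167, hence k_gold = (0.32/0.167)^(1/0.68) ≈ 2.6022.
y_gold = 2.6022^0.32 ≈ 1.3580; c_gold = y_gold − 0.167·k_gold ≈ 0.9235.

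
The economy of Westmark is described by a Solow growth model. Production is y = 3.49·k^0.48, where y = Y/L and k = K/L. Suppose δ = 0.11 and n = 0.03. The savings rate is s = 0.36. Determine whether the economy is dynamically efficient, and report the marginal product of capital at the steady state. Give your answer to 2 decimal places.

Capital per worker breaks even when investment replaces (n + δ)·k; here n + δ = 0.14.
Steady-state k*: s·A·k^0.48 = 0.14·k gives k* = (0.36·3.49/0.14)^(1/0.52) ≈ 68.0287.
MPK = 0.48·3.49·68.0287^(-0.52) ≈ 0.1867.
MPK > n+δ = 0.14, so the economy is dynamically efficient (under-saving).

dynamically efficient; MPK ≈ 0.19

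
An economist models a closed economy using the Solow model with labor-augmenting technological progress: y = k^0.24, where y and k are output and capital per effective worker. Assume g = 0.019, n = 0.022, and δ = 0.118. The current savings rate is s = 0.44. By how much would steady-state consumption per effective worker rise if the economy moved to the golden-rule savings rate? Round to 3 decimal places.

The effective depreciation rate is n + g + δ = 0.022 + 0.019 + 0.118 = 0.159.
Current steady state (s = 0.44): k* = (0.44/0.159)^(1/0.76) ≈ 3.8164, y* = 3.8164^0.24 ≈ 1.3791, c* = (1−0.44)·1.3791 ≈ 0.7723.
At the golden rule the marginal product of capital equals n+g+δ: 0.24·k^(0.24−1) = 0.159. Solving, k_gold = (0.24/0.159)^(1/0.76) ≈ 1.7190.
y_gold = 1.7190^0.24 ≈ 1.1389, c_gold = y_gold − 0.159·k_gold ≈ 0.8655.
Gain: Δc = 0.8655 − 0.7723 ≈ 0.0932.

Δc ≈ 0.093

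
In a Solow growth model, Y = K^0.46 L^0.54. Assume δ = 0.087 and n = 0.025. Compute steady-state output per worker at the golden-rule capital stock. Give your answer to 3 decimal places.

y_gold ≈ 3.332

Break-even investment rate: n + δ = 0.025 + 0.087 = 0.112.
Maximizing c = f(k) − (n+δ)·k gives f'(k) = n+δ, i.e. 0.46·k^(0.46−1) = 0.112, so k_gold = (0.46/0.112)^(1/0.54) ≈ 13.6831.
Output: y_gold = k_gold^0.46 = 13.6831^0.46 ≈ 3.3315.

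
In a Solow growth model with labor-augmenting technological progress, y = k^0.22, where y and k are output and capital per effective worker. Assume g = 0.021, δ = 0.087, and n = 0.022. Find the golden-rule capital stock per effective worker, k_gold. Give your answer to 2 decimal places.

Capital per effective worker breaks even when investment replaces (n + g + δ)·k; here n + g + δ = 0.13.
Golden rule sets MPK = n+g+δ: 0.22·k^(0.22−1) = 0.13, so k_gold = (0.22/0.13)^(1/0.78) ≈ 1.9630.

k_gold ≈ 1.96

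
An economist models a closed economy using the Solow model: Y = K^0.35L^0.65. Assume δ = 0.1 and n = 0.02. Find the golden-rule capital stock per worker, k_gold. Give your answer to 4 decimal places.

Break-even investment rate: n + δ = 0.02 + 0.1 = 0.12.
At the golden rule the marginal product of capital equals n+δ: 0.35·k^(0.35−1) = 0.12. Solving, k_gold = (0.35/0.12)^(1/0.65) ≈ 5.1905.

k_gold ≈ 5.1905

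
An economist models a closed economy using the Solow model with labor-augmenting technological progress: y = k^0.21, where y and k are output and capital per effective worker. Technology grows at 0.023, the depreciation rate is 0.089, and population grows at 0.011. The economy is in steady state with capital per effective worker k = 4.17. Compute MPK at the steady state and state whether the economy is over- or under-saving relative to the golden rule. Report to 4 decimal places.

over-saving; MPK ≈ 0.0680

Break-even investment rate: n + g + δ = 0.011 + 0.023 + 0.089 = 0.123.
MPK = 0.21·k^(0.21−1) = 0.21·4.17^(-0.79) ≈ 0.0680.
MPK < 0.123, so the economy is dynamically inefficient (over-saving).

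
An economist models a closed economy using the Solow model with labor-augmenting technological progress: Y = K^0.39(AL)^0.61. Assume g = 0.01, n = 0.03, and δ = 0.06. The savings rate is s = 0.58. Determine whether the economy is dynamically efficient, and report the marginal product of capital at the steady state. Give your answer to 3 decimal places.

dynamically inefficient; MPK ≈ 0.067

n + g + δ = 0.03 + 0.01 + 0.06 = 0.1.
Steady-state k*: s·k^0.39 = 0.1·k gives k* = (0.58/0.1)^(1/0.61) ≈ 17.8452.
MPK = 0.39·17.8452^(-0.61) ≈ 0.0672.
MPK < n+g+δ = 0.1, so the economy is dynamically inefficient (over-saving).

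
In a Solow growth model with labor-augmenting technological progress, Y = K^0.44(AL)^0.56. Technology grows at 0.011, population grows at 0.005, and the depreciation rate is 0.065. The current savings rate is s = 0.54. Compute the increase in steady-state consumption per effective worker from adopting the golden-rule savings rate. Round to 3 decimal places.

Δc ≈ 0.074

Capital per effective worker breaks even when investment replaces (n + g + δ)·k; here n + g + δ = 0.081.
Current steady state (s = 0.54): k* = (0.54/0.081)^(1/0.56) ≈ 29.5982, y* = 29.5982^0.44 ≈ 4.4397, c* = (1−0.54)·4.4397 ≈ 2.0423.
Maximizing c = f(k) − (n+g+δ)·k gives f'(k) = n+g+δ, i.e. 0.44·k^(0.44−1) = 0.081, so k_gold = (0.44/0.081)^(1/0.56) ≈ 20.5325.
y_gold = 20.5325^0.44 ≈ 3.7799, c_gold = y_gold − 0.081·k_gold ≈ 2.1167.
Gain: Δc = 2.1167 − 2.0423 ≈ 0.0744.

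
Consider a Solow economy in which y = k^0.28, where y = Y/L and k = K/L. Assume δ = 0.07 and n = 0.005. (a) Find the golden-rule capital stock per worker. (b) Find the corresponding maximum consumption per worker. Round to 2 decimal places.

(a) k_gold ≈ 6.23; (b) c_gold ≈ 1.20

The effective depreciation rate is n + δ = 0.005 + 0.07 = 0.075.
At the golden rule the marginal product of capital equals n+δ: 0.28·k^(0.28−1) = 0.075. Solving, k_gold = (0.28/0.075)^(1/0.72) ≈ 6.2313.
y_gold = 6.2313^0.28 ≈ 1.6691; c_gold = y_gold − 0.075·k_gold ≈ 1.2018.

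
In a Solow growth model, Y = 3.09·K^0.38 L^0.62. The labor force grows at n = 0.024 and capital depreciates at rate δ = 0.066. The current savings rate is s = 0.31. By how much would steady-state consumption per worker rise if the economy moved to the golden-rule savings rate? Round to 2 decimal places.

The effective depreciation rate is n + δ = 0.024 + 0.066 = 0.09.
Current steady state (s = 0.31): k* = (0.31·3.09/0.09)^(1/0.62) ≈ 45.3500, y* = 3.09·45.3500^0.38 ≈ 13.1661, c* = (1−0.31)·13.1661 ≈ 9.0846.
Maximizing c = f(k) − (n+δ)·k gives f'(k) = n+δ, i.e. 0.38·3.09·k^(0.38−1) = 0.09, so k_gold = (0.38·3.09/0.09)^(1/0.62) ≈ 62.9786.
y_gold = 3.09·62.9786^0.38 ≈ 14.9160, c_gold = y_gold − 0.09·k_gold ≈ 9.2479.
Gain: Δc = 9.2479 − 9.0846 ≈ 0.1633.

Δc ≈ 0.16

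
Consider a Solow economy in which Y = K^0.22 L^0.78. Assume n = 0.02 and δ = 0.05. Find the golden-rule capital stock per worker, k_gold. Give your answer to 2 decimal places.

Break-even investment rate: n + δ = 0.02 + 0.05 = 0.07.
Golden rule sets MPK = n+δ: 0.22·k^(0.22−1) = 0.07, so k_gold = (0.22/0.07)^(1/0.78) ≈ 4.3411.

k_gold ≈ 4.34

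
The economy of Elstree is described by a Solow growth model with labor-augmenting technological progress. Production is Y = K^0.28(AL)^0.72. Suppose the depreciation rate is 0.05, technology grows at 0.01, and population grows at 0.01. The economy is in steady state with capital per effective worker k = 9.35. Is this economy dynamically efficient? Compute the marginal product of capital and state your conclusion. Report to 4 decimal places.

Capital per effective worker breaks even when investment replaces (n + g + δ)·k; here n + g + δ = 0.07.
MPK = 0.28·k^(0.28−1) = 0.28·9.35^(-0.72) ≈ 0.0560.
MPK < 0.07, so the economy is dynamically inefficient (over-saving).

dynamically inefficient; MPK ≈ 0.0560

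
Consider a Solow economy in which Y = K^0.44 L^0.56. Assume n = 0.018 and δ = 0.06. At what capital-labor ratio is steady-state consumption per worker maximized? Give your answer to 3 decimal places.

Capital per worker breaks even when investment replaces (n + δ)·k; here n + δ = 0.078.
Setting f'(k) = n+δ gives 0.44·k^(0.44−1) = 0.078, hence k_gold = (0.44/0.078)^(1/0.56) ≈ 21.9640.

k_gold ≈ 21.964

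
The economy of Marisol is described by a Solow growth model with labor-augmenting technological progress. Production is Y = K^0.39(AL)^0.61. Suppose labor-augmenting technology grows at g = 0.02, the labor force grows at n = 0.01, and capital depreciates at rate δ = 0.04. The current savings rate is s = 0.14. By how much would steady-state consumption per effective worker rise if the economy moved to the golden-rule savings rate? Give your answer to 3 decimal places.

Δc ≈ 0.490

Break-even investment rate: n + g + δ = 0.01 + 0.02 + 0.04 = 0.07.
Current steady state (s = 0.14): k* = (0.14/0.07)^(1/0.61) ≈ 3.1152, y* = 3.1152^0.39 ≈ 1.5576, c* = (1−0.14)·1.5576 ≈ 1.3396.
Golden rule sets MPK = n+g+δ: 0.39·k^(0.39−1) = 0.07, so k_gold = (0.39/0.07)^(1/0.61) ≈ 16.7069.
y_gold = 16.7069^0.39 ≈ 2.9987, c_gold = y_gold − 0.07·k_gold ≈ 1.8292.
Gain: Δc = 1.8292 − 1.3396 ≈ 0.4896.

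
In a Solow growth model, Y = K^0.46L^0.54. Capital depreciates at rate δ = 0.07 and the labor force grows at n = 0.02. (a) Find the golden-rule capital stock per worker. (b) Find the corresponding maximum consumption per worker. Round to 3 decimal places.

n + δ = 0.02 + 0.07 = 0.09.
Setting f'(k) = n+δ gives 0.46·k^(0.46−1) = 0.09, hence k_gold = (0.46/0.09)^(1/0.54) ≈ 20.5147.
y_gold = 20.5147^0.46 ≈ 4.0137; c_gold = y_gold − 0.09·k_gold ≈ 2.1674.

(a) k_gold ≈ 20.515; (b) c_gold ≈ 2.167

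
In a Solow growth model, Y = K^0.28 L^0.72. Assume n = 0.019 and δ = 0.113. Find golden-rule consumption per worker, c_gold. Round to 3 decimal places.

c_gold ≈ 0.965

n + δ = 0.019 + 0.113 = 0.132.
Maximizing c = f(k) − (n+δ)·k gives f'(k) = n+δ, i.e. 0.28·k^(0.28−1) = 0.132, so k_gold = (0.28/0.132)^(1/0.72) ≈ 2.8418.
y_gold = 2.8418^0.28 ≈ 1.3397.
c_gold = y_gold − (n+δ)·k_gold = 1.3397 − 0.132·2.8418 ≈ 0.9646.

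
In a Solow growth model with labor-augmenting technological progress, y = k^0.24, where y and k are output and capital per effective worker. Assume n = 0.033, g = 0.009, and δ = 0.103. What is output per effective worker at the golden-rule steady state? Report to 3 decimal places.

y_gold ≈ 1.172

Break-even investment rate: n + g + δ = 0.033 + 0.009 + 0.103 = 0.145.
Maximizing c = f(k) − (n+g+δ)·k gives f'(k) = n+g+δ, i.e. 0.24·k^(0.24−1) = 0.145, so k_gold = (0.24/0.145)^(1/0.76) ≈ 1.9407.
Output: y_gold = k_gold^0.24 = 1.9407^0.24 ≈ 1.1725.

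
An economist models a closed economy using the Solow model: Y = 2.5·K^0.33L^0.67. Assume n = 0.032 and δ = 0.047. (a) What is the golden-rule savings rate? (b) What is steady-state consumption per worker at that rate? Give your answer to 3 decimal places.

(a) s_gold = 0.330; (b) c_gold ≈ 5.319

n + δ = 0.032 + 0.047 = 0.079.
For Cobb-Douglas, s_gold equals capital's share: s_gold = 0.33.
At the golden rule the marginal product of capital equals n+δ: 0.33·2.5·k^(0.33−1) = 0.079. Solving, k_gold = (0.33·2.5/0.079)^(1/0.67) ≈ 33.1617.
y_gold = 2.5·33.1617^0.33 ≈ 7.9387; c_gold = (1−0.33)·y_gold ≈ 5.3189.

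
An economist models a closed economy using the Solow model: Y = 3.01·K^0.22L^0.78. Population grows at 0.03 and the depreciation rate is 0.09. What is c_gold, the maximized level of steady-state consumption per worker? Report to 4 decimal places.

Capital per worker breaks even when investment replaces (n + δ)·k; here n + δ = 0.12.
At the golden rule the marginal product of capital equals n+δ: 0.22·3.01·k^(0.22−1) = 0.12. Solving, k_gold = (0.22·3.01/0.12)^(1/0.78) ≈ 8.9338.
y_gold = 3.01·8.9338^0.22 ≈ 4.8730.
c_gold = y_gold − (n+δ)·k_gold = 4.8730 − 0.12·8.9338 ≈ 3.8009.

c_gold ≈ 3.8009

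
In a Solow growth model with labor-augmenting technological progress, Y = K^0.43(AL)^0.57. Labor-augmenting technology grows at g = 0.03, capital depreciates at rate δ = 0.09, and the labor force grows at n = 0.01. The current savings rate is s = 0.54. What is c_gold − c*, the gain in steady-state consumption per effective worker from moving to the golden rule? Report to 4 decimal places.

Δc ≈ 0.0586

The effective depreciation rate is n + g + δ = 0.01 + 0.03 + 0.09 = 0.13.
Current steady state (s = 0.54): k* = (0.54/0.13)^(1/0.57) ≈ 12.1619, y* = 12.1619^0.43 ≈ 2.9279, c* = (1−0.54)·2.9279 ≈ 1.3468.
Setting f'(k) = n+g+δ gives 0.43·k^(0.43−1) = 0.13, hence k_gold = (0.43/0.13)^(1/0.57) ≈ 8.1554.
y_gold = 8.1554^0.43 ≈ 2.4656, c_gold = y_gold − 0.13·k_gold ≈ 1.4054.
Gain: Δc = 1.4054 − 1.3468 ≈ 0.0586.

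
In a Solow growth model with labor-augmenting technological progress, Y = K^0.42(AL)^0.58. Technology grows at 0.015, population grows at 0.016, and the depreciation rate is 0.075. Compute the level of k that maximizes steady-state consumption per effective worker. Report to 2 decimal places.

n + g + δ = 0.016 + 0.015 + 0.075 = 0.106.
Setting f'(k) = n+g+δ gives 0.42·k^(0.42−1) = 0.106, hence k_gold = (0.42/0.106)^(1/0.58) ≈ 10.7383.

k_gold ≈ 10.74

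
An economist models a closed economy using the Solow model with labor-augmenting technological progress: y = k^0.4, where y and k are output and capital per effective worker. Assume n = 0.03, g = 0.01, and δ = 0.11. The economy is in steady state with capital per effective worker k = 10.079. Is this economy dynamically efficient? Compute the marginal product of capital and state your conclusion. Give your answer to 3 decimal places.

The effective depreciation rate is n + g + δ = 0.03 + 0.01 + 0.11 = 0.15.
MPK = 0.4·k^(0.4−1) = 0.4·10.079^(-0.6) ≈ 0.1000.
MPK < 0.15, so the economy is dynamically inefficient (over-saving).

dynamically inefficient; MPK ≈ 0.100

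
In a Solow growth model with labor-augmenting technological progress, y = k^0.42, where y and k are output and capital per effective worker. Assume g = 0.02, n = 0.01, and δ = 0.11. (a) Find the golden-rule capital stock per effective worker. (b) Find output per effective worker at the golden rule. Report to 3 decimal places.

The effective depreciation rate is n + g + δ = 0.01 + 0.02 + 0.11 = 0.14.
At the golden rule the marginal product of capital equals n+g+δ: 0.42·k^(0.42−1) = 0.14. Solving, k_gold = (0.42/0.14)^(1/0.58) ≈ 6.6470.
y_gold = 6.6470^0.42 ≈ 2.2157.

(a) k_gold ≈ 6.647; (b) y_gold ≈ 2.216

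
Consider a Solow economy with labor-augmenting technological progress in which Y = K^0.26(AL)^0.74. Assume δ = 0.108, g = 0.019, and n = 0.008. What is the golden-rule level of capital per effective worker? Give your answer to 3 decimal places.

Break-even investment rate: n + g + δ = 0.008 + 0.019 + 0.108 = 0.135.
Golden rule sets MPK = n+g+δ: 0.26·k^(0.26−1) = 0.135, so k_gold = (0.26/0.135)^(1/0.74) ≈ 2.4246.

k_gold ≈ 2.425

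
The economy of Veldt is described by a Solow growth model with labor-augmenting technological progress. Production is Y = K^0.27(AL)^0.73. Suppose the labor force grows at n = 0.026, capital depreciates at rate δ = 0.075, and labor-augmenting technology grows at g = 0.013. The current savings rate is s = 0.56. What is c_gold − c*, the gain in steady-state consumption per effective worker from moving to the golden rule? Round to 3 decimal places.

Δc ≈ 0.211

n + g + δ = 0.026 + 0.013 + 0.075 = 0.114.
Current steady state (s = 0.56): k* = (0.56/0.114)^(1/0.73) ≈ 8.8504, y* = 8.8504^0.27 ≈ 1.8017, c* = (1−0.56)·1.8017 ≈ 0.7927.
Maximizing c = f(k) − (n+g+δ)·k gives f'(k) = n+g+δ, i.e. 0.27·k^(0.27−1) = 0.114, so k_gold = (0.27/0.114)^(1/0.73) ≈ 3.2580.
y_gold = 3.2580^0.27 ≈ 1.3756, c_gold = y_gold − 0.114·k_gold ≈ 1.0042.
Gain: Δc = 1.0042 − 0.7927 ≈ 0.2115.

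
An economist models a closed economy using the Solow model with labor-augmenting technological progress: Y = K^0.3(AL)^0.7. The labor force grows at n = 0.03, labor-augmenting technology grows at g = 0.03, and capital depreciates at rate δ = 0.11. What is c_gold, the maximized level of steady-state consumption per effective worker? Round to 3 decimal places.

c_gold ≈ 0.893

n + g + δ = 0.03 + 0.03 + 0.11 = 0.17.
Golden rule sets MPK = n+g+δ: 0.3·k^(0.3−1) = 0.17, so k_gold = (0.3/0.17)^(1/0.7) ≈ 2.2511.
y_gold = 2.2511^0.3 ≈ 1.2756.
c_gold = y_gold − (n+g+δ)·k_gold = 1.2756 − 0.17·2.2511 ≈ 0.8929.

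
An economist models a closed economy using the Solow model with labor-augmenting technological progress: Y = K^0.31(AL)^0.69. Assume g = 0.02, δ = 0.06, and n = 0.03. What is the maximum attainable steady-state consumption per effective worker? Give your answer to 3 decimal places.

The effective depreciation rate is n + g + δ = 0.03 + 0.02 + 0.06 = 0.11.
Setting f'(k) = n+g+δ gives 0.31·k^(0.31−1) = 0.11, hence k_gold = (0.31/0.11)^(1/0.69) ≈ 4.4888.
y_gold = 4.4888^0.31 ≈ 1.5928.
c_gold = y_gold − (n+g+δ)·k_gold = 1.5928 − 0.11·4.4888 ≈ 1.0990.

c_gold ≈ 1.099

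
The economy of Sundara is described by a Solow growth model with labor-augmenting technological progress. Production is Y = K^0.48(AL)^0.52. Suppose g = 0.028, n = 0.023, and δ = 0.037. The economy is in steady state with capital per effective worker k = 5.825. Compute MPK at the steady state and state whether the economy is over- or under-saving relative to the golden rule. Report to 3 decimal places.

The effective depreciation rate is n + g + δ = 0.023 + 0.028 + 0.037 = 0.088.
MPK = 0.48·k^(0.48−1) = 0.48·5.825^(-0.52) ≈ 0.1920.
MPK > 0.088, so the economy is dynamically efficient (under-saving).

under-saving; MPK ≈ 0.192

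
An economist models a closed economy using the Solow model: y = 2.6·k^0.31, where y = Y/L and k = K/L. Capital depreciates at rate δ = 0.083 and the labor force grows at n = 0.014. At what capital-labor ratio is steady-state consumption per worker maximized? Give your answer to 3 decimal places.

Capital per worker breaks even when investment replaces (n + δ)·k; here n + δ = 0.097.
At the golden rule the marginal product of capital equals n+δ: 0.31·2.6·k^(0.31−1) = 0.097. Solving, k_gold = (0.31·2.6/0.097)^(1/0.69) ≈ 21.5130.

k_gold ≈ 21.513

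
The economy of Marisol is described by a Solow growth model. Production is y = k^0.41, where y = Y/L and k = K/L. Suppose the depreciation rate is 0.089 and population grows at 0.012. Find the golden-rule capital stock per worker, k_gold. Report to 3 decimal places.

k_gold ≈ 10.747

n + δ = 0.012 + 0.089 = 0.101.
Maximizing c = f(k) − (n+δ)·k gives f'(k) = n+δ, i.e. 0.41·k^(0.41−1) = 0.101, so k_gold = (0.41/0.101)^(1/0.59) ≈ 10.7471.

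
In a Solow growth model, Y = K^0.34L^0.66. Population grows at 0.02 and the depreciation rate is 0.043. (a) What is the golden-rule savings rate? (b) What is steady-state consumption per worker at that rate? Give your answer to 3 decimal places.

Capital per worker breaks even when investment replaces (n + δ)·k; here n + δ = 0.063.
For Cobb-Douglas, s_gold equals capital's share: s_gold = 0.34.
Setting f'(k) = n+δ gives 0.34·k^(0.34−1) = 0.063, hence k_gold = (0.34/0.063)^(1/0.66) ≈ 12.8618.
y_gold = 12.8618^0.34 ≈ 2.3832; c_gold = (1−0.34)·y_gold ≈ 1.5729.

(a) s_gold = 0.340; (b) c_gold ≈ 1.573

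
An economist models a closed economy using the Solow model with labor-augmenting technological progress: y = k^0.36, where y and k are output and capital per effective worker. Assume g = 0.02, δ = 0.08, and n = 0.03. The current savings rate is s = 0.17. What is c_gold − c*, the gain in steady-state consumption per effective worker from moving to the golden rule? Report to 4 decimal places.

Δc ≈ 0.1698

The effective depreciation rate is n + g + δ = 0.03 + 0.02 + 0.08 = 0.13.
Current steady state (s = 0.17): k* = (0.17/0.13)^(1/0.64) ≈ 1.5207, y* = 1.5207^0.36 ≈ 1.1629, c* = (1−0.17)·1.1629 ≈ 0.9652.
Golden rule sets MPK = n+g+δ: 0.36·k^(0.36−1) = 0.13, so k_gold = (0.36/0.13)^(1/0.64) ≈ 4.9112.
y_gold = 4.9112^0.36 ≈ 1.7735, c_gold = y_gold − 0.13·k_gold ≈ 1.1350.
Gain: Δc = 1.1350 − 0.9652 ≈ 0.1698.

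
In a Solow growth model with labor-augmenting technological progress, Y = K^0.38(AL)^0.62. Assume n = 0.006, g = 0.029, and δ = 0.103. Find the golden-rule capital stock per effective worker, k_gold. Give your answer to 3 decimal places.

n + g + δ = 0.006 + 0.029 + 0.103 = 0.138.
Maximizing c = f(k) − (n+g+δ)·k gives f'(k) = n+g+δ, i.e. 0.38·k^(0.38−1) = 0.138, so k_gold = (0.38/0.138)^(1/0.62) ≈ 5.1230.

k_gold ≈ 5.123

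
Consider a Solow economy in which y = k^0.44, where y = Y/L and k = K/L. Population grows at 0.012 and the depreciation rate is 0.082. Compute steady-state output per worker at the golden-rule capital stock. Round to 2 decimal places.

The effective depreciation rate is n + δ = 0.012 + 0.082 = 0.094.
Maximizing c = f(k) − (n+δ)·k gives f'(k) = n+δ, i.e. 0.44·k^(0.44−1) = 0.094, so k_gold = (0.44/0.094)^(1/0.56) ≈ 15.7401.
Output: y_gold = k_gold^0.44 = 15.7401^0.44 ≈ 3.3627.

y_gold ≈ 3.36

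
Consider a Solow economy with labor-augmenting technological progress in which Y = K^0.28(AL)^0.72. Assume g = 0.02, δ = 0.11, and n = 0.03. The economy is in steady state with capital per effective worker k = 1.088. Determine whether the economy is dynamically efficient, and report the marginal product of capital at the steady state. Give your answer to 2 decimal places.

dynamically efficient; MPK ≈ 0.26

Capital per effective worker breaks even when investment replaces (n + g + δ)·k; here n + g + δ = 0.16.
MPK = 0.28·k^(0.28−1) = 0.28·1.088^(-0.72) ≈ 0.2635.
MPK > 0.16, so the economy is dynamically efficient (under-saving).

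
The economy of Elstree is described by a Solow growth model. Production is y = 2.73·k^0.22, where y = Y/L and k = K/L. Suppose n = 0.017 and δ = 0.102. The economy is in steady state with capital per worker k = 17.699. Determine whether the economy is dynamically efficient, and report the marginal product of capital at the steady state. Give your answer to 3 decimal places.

dynamically inefficient; MPK ≈ 0.064

The effective depreciation rate is n + δ = 0.017 + 0.102 = 0.119.
MPK = 0.22·2.73·k^(0.22−1) = 0.22·2.73·17.699^(-0.78) ≈ 0.0639.
MPK < 0.119, so the economy is dynamically inefficient (over-saving).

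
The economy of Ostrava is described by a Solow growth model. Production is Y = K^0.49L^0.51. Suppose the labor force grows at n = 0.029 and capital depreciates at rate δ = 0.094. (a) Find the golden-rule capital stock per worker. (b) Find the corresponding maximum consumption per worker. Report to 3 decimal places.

n + δ = 0.029 + 0.094 = 0.123.
Maximizing c = f(k) − (n+δ)·k gives f'(k) = n+δ, i.e. 0.49·k^(0.49−1) = 0.123, so k_gold = (0.49/0.123)^(1/0.51) ≈ 15.0328.
y_gold = 15.0328^0.49 ≈ 3.7736; c_gold = y_gold − 0.123·k_gold ≈ 1.9245.

(a) k_gold ≈ 15.033; (b) c_gold ≈ 1.925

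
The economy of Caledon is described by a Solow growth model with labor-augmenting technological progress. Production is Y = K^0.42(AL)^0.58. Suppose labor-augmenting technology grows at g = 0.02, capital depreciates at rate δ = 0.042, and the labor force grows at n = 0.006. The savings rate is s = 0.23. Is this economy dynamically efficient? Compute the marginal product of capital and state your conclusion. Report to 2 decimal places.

Capital per effective worker breaks even when investment replaces (n + g + δ)·k; here n + g + δ = 0.068.
Steady-state k*: s·k^0.42 = 0.068·k gives k* = (0.23/0.068)^(1/0.58) ≈ 8.1742.
MPK = 0.42·8.1742^(-0.58) ≈ 0.1242.
MPK > n+g+δ = 0.068, so the economy is dynamically efficient (under-saving).

dynamically efficient; MPK ≈ 0.12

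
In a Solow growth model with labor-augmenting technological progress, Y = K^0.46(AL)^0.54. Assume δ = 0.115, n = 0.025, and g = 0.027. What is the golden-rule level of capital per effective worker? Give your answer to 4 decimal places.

k_gold ≈ 6.5297

n + g + δ = 0.025 + 0.027 + 0.115 = 0.167.
Maximizing c = f(k) − (n+g+δ)·k gives f'(k) = n+g+δ, i.e. 0.46·k^(0.46−1) = 0.167, so k_gold = (0.46/0.167)^(1/0.54) ≈ 6.5297.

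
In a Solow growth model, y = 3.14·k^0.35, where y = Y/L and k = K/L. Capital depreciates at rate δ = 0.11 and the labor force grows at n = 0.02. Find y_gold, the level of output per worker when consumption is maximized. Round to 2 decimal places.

n + δ = 0.02 + 0.11 = 0.13.
At the golden rule the marginal product of capital equals n+δ: 0.35·3.14·k^(0.35−1) = 0.13. Solving, k_gold = (0.35·3.14/0.13)^(1/0.65) ≈ 26.6832.
Output: y_gold = 3.14·k_gold^0.35 = 3.14·26.6832^0.35 ≈ 9.9109.

y_gold ≈ 9.91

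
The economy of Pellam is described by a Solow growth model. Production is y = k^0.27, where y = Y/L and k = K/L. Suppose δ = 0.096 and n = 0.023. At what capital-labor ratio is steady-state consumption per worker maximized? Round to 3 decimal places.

n + δ = 0.023 + 0.096 = 0.119.
At the golden rule the marginal product of capital equals n+δ: 0.27·k^(0.27−1) = 0.119. Solving, k_gold = (0.27/0.119)^(1/0.73) ≈ 3.0720.

k_gold ≈ 3.072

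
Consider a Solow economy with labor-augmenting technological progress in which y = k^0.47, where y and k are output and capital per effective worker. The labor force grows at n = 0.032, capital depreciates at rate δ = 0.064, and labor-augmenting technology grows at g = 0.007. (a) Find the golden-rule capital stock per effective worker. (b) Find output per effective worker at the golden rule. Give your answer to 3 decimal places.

(a) k_gold ≈ 17.534; (b) y_gold ≈ 3.843

Break-even investment rate: n + g + δ = 0.032 + 0.007 + 0.064 = 0.103.
Setting f'(k) = n+g+δ gives 0.47·k^(0.47−1) = 0.103, hence k_gold = (0.47/0.103)^(1/0.53) ≈ 17.5343.
y_gold = 17.5343^0.47 ≈ 3.8426.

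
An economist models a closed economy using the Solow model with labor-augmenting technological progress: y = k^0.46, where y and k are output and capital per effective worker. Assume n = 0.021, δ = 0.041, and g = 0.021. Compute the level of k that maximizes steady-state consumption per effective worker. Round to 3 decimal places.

k_gold ≈ 23.833

The effective depreciation rate is n + g + δ = 0.021 + 0.021 + 0.041 = 0.083.
Maximizing c = f(k) − (n+g+δ)·k gives f'(k) = n+g+δ, i.e. 0.46·k^(0.46−1) = 0.083, so k_gold = (0.46/0.083)^(1/0.54) ≈ 23.8333.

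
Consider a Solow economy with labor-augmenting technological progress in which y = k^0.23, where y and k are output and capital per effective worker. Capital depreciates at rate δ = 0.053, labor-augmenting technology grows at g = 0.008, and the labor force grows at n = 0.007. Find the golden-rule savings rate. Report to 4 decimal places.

s_gold = 0.2300

Capital per effective worker breaks even when investment replaces (n + g + δ)·k; here n + g + δ = 0.068.
At the golden rule MPK = n+g+δ, and in any Cobb-Douglas steady state s = (n+g+δ)·k/y = MPK·k/y = capital's share 0.23.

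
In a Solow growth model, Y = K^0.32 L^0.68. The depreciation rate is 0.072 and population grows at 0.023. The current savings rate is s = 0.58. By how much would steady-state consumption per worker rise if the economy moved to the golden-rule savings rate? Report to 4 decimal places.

Δc ≈ 0.2202

Capital per worker breaks even when investment replaces (n + δ)·k; here n + δ = 0.095.
Current steady state (s = 0.58): k* = (0.58/0.095)^(1/0.68) ≈ 14.3037, y* = 14.3037^0.32 ≈ 2.3428, c* = (1−0.58)·2.3428 ≈ 0.9840.
At the golden rule the marginal product of capital equals n+δ: 0.32·k^(0.32−1) = 0.095. Solving, k_gold = (0.32/0.095)^(1/0.68) ≈ 5.9652.
y_gold = 5.9652^0.32 ≈ 1.7709, c_gold = y_gold − 0.095·k_gold ≈ 1.2042.
Gain: Δc = 1.2042 − 0.9840 ≈ 0.2202.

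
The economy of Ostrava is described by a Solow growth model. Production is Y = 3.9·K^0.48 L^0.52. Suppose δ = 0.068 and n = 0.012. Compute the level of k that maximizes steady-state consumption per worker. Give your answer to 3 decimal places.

k_gold ≈ 429.643

Capital per worker breaks even when investment replaces (n + δ)·k; here n + δ = 0.08.
At the golden rule the marginal product of capital equals n+δ: 0.48·3.9·k^(0.48−1) = 0.08. Solving, k_gold = (0.48·3.9/0.08)^(1/0.52) ≈ 429.6427.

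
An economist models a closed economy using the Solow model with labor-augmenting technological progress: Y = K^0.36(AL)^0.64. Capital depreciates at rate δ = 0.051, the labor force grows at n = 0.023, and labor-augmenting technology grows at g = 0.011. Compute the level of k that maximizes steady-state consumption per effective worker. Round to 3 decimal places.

k_gold ≈ 9.539

Capital per effective worker breaks even when investment replaces (n + g + δ)·k; here n + g + δ = 0.085.
Golden rule sets MPK = n+g+δ: 0.36·k^(0.36−1) = 0.085, so k_gold = (0.36/0.085)^(1/0.64) ≈ 9.5391.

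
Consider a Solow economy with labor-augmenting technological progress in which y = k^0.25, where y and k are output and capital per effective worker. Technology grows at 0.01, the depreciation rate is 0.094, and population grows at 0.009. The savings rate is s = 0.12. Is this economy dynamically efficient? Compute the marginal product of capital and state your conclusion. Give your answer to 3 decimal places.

Break-even investment rate: n + g + δ = 0.009 + 0.01 + 0.094 = 0.113.
Steady-state k*: s·k^0.25 = 0.113·k gives k* = (0.12/0.113)^(1/0.75) ≈ 1.0834.
MPK = 0.25·1.0834^(-0.75) ≈ 0.2354.
MPK > n+g+δ = 0.113, so the economy is dynamically efficient (under-saving).

dynamically efficient; MPK ≈ 0.235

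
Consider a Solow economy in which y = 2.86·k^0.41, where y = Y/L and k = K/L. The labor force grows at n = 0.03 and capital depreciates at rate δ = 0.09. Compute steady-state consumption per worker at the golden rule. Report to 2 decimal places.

c_gold ≈ 8.23

Capital per worker breaks even when investment replaces (n + δ)·k; here n + δ = 0.12.
Golden rule sets MPK = n+δ: 0.41·2.86·k^(0.41−1) = 0.12, so k_gold = (0.41·2.86/0.12)^(1/0.59) ≈ 47.6336.
y_gold = 2.86·47.6336^0.41 ≈ 13.9415.
c_gold = y_gold − (n+δ)·k_gold = 13.9415 − 0.12·47.6336 ≈ 8.2255.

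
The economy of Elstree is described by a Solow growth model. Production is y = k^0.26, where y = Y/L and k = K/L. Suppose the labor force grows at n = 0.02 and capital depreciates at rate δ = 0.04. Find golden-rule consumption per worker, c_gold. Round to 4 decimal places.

c_gold ≈ 1.2387

Capital per worker breaks even when investment replaces (n + δ)·k; here n + δ = 0.06.
Golden rule sets MPK = n+δ: 0.26·k^(0.26−1) = 0.06, so k_gold = (0.26/0.06)^(1/0.74) ≈ 7.2539.
y_gold = 7.2539^0.26 ≈ 1.6740.
c_gold = y_gold − (n+δ)·k_gold = 1.6740 − 0.06·7.2539 ≈ 1.2387.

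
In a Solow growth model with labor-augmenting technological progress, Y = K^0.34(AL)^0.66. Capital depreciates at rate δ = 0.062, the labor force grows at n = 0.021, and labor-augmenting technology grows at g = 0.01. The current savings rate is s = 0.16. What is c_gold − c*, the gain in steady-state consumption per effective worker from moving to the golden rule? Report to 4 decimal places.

The effective depreciation rate is n + g + δ = 0.021 + 0.01 + 0.062 = 0.093.
Current steady state (s = 0.16): k* = (0.16/0.093)^(1/0.66) ≈ 2.2752, y* = 2.2752^0.34 ≈ 1.3225, c* = (1−0.16)·1.3225 ≈ 1.1109.
Golden rule sets MPK = n+g+δ: 0.34·k^(0.34−1) = 0.093, so k_gold = (0.34/0.093)^(1/0.66) ≈ 7.1289.
y_gold = 7.1289^0.34 ≈ 1.9500, c_gold = y_gold − 0.093·k_gold ≈ 1.2870.
Gain: Δc = 1.2870 − 1.1109 ≈ 0.1761.

Δc ≈ 0.1761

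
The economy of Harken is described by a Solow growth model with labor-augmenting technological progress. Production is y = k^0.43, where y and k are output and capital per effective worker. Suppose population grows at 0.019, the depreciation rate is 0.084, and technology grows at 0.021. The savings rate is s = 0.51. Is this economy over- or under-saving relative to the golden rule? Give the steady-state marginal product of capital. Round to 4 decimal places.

n + g + δ = 0.019 + 0.021 + 0.084 = 0.124.
Steady-state k*: s·k^0.43 = 0.124·k gives k* = (0.51/0.124)^(1/0.57) ≈ 11.9524.
MPK = 0.43·11.9524^(-0.57) ≈ 0.1045.
MPK < n+g+δ = 0.124, so the economy is dynamically inefficient (over-saving).

over-saving; MPK ≈ 0.1045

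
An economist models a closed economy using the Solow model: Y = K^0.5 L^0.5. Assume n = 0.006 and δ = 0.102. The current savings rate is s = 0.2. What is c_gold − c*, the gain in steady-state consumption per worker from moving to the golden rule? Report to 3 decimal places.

The effective depreciation rate is n + δ = 0.006 + 0.102 = 0.108.
Current steady state (s = 0.2): k* = (0.2/0.108)^(1/0.5) ≈ 3.4294, y* = 3.4294^0.5 ≈ 1.8519, c* = (1−0.2)·1.8519 ≈ 1.4815.
Golden rule sets MPK = n+δ: 0.5·k^(0.5−1) = 0.108, so k_gold = (0.5/0.108)^(1/0.5) ≈ 21.4335.
y_gold = 21.4335^0.5 ≈ 4.6296, c_gold = y_gold − 0.108·k_gold ≈ 2.3148.
Gain: Δc = 2.3148 − 1.4815 ≈ 0.8333.

Δc ≈ 0.833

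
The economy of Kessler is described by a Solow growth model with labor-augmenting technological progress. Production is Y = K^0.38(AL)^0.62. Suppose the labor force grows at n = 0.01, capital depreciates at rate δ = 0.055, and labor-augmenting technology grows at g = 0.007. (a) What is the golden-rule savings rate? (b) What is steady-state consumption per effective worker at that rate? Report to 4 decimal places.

The effective depreciation rate is n + g + δ = 0.01 + 0.007 + 0.055 = 0.072.
For Cobb-Douglas, s_gold equals capital's share: s_gold = 0.38.
Golden rule sets MPK = n+g+δ: 0.38·k^(0.38−1) = 0.072, so k_gold = (0.38/0.072)^(1/0.62) ≈ 14.6300.
y_gold = 14.6300^0.38 ≈ 2.7720; c_gold = (1−0.38)·y_gold ≈ 1.7186.

(a) s_gold = 0.3800; (b) c_gold ≈ 1.7186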